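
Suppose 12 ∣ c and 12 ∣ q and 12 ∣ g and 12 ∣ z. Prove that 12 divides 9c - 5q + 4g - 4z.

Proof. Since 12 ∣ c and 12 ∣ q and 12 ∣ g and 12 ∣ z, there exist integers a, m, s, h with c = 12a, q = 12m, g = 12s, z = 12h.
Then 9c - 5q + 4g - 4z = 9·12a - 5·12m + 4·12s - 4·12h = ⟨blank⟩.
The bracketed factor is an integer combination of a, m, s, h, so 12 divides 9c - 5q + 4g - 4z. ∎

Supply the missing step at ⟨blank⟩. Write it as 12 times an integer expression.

12(9a - 4h - 5m + 4s)

Pull the common 12 out of every term: 9·12a - 5·12m + 4·12s - 4·12h = 12(9a - 4h - 5m + 4s).
9a - 4h - 5m + 4s is an integer, which exhibits the divisibility.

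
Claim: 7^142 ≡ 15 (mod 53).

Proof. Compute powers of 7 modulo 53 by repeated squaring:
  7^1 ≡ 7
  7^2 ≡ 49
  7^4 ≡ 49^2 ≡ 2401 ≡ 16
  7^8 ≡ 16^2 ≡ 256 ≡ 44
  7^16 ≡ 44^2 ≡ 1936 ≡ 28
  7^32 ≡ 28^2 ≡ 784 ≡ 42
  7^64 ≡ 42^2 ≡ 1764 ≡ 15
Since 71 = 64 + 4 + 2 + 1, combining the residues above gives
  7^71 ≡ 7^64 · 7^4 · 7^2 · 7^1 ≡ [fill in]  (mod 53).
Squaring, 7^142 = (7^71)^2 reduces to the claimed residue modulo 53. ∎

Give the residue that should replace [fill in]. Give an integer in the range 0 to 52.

11

7^64 · 7^4 · 7^2 · 7^1 ≡ 15 · 16 · 49 · 7 = 82320.
82320 mod 53 = 11, so 7^71 ≡ 11 (mod 53).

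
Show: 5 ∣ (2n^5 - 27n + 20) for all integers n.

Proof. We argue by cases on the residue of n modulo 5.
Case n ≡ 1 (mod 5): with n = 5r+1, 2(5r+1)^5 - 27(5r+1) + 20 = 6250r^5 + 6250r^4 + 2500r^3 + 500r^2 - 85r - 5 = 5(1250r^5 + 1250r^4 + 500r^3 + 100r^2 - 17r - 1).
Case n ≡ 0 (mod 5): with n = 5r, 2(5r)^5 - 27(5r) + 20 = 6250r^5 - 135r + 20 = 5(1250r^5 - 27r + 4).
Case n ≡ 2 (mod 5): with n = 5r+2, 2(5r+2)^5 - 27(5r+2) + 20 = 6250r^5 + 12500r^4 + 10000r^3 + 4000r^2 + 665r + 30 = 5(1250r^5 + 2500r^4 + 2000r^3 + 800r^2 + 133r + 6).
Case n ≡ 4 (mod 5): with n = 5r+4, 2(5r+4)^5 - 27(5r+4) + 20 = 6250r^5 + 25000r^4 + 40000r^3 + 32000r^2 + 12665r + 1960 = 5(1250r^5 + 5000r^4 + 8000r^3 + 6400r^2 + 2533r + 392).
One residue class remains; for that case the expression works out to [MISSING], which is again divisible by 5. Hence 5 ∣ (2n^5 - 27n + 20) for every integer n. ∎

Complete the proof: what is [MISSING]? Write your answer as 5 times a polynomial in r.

5(1250r^5 + 3750r^4 + 4500r^3 + 2700r^2 + 783r + 85)

The residues treated are {1, 0, 2, 4}, so the missing case is n ≡ 3 (mod 5); write n = 5r+3.
Then 2(5r+3)^5 - 27(5r+3) + 20 = 6250r^5 + 18750r^4 + 22500r^3 + 13500r^2 + 3915r + 425 = 5(1250r^5 + 3750r^4 + 4500r^3 + 2700r^2 + 783r + 85).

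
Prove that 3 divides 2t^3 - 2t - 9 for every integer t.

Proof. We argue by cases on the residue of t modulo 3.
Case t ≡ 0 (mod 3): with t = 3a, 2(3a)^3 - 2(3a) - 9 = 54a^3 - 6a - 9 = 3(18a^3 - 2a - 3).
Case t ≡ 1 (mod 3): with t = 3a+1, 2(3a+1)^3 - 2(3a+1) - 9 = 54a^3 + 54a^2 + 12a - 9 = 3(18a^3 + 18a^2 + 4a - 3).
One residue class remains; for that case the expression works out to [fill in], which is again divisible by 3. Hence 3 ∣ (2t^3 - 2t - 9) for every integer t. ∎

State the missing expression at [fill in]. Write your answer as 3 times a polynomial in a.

3(18a^3 + 36a^2 + 22a + 1)

The residues treated are {0, 1}, so the missing case is t ≡ 2 (mod 3); write t = 3a+2.
Then 2(3a+2)^3 - 2(3a+2) - 9 = 54a^3 + 108a^2 + 66a + 3 = 3(18a^3 + 36a^2 + 22a + 1).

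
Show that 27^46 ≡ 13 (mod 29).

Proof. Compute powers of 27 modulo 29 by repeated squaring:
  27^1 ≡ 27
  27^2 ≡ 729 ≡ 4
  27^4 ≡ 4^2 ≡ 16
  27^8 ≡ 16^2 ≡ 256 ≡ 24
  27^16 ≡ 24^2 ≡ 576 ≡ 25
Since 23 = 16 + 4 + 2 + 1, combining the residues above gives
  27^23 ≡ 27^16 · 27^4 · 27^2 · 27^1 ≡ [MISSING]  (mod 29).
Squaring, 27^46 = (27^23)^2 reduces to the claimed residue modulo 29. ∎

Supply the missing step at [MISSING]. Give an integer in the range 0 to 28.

27^16 · 27^4 · 27^2 · 27^1 ≡ 25 · 16 · 4 · 27 = 43200.
43200 mod 29 = 19, so 27^23 ≡ 19 (mod 29).

19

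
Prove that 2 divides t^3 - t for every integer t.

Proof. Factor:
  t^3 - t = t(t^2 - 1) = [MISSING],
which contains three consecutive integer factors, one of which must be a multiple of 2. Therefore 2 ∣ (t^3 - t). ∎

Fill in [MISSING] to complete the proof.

(t - 1)t(t + 1)

t(t^2 - 1) = t(t - 1)(t + 1) = (t - 1)t(t + 1).
These three factors are consecutive integers, so their product is divisible by 2.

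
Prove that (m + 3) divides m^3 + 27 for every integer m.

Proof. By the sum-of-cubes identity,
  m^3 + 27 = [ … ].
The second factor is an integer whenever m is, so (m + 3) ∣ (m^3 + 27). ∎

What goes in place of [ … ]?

(m + 3)(m^2 - 3m + 9)

Polynomial division of m^3 + 27 by m + 3 leaves remainder 0 and quotient m^2 - 3m + 9.
Hence m^3 + 27 = (m + 3)(m^2 - 3m + 9).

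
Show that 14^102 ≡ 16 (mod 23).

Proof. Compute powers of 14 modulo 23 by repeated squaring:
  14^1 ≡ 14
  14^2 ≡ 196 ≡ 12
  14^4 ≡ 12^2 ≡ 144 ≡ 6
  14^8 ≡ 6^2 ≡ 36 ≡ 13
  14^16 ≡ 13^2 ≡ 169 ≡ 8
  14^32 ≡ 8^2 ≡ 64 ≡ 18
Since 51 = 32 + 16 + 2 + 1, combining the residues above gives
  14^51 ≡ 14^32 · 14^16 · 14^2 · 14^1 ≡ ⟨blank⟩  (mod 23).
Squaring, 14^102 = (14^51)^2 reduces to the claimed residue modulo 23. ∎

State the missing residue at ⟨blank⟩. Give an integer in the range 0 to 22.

Multiply the listed residues: 18 · 8 · 12 · 14 = 144 → 1728 → 24192.
Reducing modulo 23: 24192 = 1051·23 + 19, so 14^51 ≡ 19.

19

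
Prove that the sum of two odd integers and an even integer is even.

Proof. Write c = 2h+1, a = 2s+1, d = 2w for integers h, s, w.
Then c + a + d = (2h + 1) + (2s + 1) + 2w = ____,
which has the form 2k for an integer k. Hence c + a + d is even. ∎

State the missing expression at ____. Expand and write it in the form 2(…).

Expanding: (2h + 1) + (2s + 1) + 2w = 2h + 2s + 2w + 2.
Every term is even; pulling out the factor of 2 gives 2(h + s + w + 1).

2(h + s + w + 1)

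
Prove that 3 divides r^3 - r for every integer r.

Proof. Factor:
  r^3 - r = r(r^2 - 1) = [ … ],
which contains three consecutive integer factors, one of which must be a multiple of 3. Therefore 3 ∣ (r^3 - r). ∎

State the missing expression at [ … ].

r(r^2 - 1) = r(r - 1)(r + 1) = (r - 1)r(r + 1).
These three factors are consecutive integers, so their product is divisible by 3.

(r - 1)r(r + 1)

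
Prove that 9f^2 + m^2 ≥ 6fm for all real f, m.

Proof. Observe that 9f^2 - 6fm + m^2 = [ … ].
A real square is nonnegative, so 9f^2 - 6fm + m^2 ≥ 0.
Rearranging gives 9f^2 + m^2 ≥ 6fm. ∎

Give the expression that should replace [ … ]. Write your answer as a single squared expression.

(3f - m)^2

The leading and trailing coefficients are 3^2 and 1^2, and 6 = 2·3·1, so the trinomial is (3f - m)^2.
Hence 9f^2 - 6fm + m^2 ≥ 0.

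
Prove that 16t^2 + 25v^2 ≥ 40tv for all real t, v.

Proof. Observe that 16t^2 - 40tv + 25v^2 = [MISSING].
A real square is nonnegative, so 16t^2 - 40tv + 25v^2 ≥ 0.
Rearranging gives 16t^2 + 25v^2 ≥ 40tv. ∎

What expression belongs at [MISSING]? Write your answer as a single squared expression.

The leading and trailing coefficients are 4^2 and 5^2, and 40 = 2·4·5, so the trinomial is (4t - 5v)^2.
Hence 16t^2 - 40tv + 25v^2 ≥ 0.

(4t - 5v)^2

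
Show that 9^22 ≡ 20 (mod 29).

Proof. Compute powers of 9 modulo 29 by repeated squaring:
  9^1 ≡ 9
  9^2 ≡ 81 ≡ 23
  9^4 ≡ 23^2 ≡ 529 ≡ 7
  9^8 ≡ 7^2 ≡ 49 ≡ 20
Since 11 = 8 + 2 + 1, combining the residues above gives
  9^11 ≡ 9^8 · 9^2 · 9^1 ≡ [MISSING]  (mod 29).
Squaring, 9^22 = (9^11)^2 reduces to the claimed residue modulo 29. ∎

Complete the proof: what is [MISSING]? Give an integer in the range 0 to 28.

22

9^8 · 9^2 · 9^1 ≡ 20 · 23 · 9 = 4140.
4140 mod 29 = 22, so 9^11 ≡ 22 (mod 29).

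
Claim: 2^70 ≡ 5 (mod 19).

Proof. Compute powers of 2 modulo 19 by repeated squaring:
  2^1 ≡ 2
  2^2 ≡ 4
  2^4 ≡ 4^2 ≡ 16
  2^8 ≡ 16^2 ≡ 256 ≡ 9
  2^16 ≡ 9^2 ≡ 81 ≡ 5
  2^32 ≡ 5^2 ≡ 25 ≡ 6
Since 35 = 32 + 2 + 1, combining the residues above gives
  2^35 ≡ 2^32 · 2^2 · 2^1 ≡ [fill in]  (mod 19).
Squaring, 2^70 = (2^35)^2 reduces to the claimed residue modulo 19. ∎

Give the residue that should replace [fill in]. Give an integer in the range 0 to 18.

Multiply the listed residues: 6 · 4 · 2 = 24 → 48.
Reducing modulo 19: 48 = 2·19 + 10, so 2^35 ≡ 10.

10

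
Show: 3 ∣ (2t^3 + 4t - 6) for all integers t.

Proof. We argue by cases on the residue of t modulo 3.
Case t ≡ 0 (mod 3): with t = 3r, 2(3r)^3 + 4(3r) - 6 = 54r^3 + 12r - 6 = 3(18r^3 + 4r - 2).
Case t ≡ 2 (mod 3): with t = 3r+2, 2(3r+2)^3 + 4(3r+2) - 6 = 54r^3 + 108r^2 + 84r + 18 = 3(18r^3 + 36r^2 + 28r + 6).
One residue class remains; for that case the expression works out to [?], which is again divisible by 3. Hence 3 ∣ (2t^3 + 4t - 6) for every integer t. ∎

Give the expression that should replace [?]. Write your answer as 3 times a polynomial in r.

The residues treated are {0, 2}, so the missing case is t ≡ 1 (mod 3); write t = 3r+1.
Then 2(3r+1)^3 + 4(3r+1) - 6 = 54r^3 + 54r^2 + 30r = 3(18r^3 + 18r^2 + 10r).

3(18r^3 + 18r^2 + 10r)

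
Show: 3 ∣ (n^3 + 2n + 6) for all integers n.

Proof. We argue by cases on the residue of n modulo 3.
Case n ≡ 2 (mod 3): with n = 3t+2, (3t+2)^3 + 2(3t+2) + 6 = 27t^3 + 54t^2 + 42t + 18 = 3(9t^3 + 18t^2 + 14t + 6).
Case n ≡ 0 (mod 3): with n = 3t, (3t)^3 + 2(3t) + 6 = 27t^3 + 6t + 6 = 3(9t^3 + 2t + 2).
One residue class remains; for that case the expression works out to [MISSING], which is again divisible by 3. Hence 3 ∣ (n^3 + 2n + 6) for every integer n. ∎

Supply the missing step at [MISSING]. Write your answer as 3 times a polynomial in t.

Only n ≡ 1 (mod 3) is unaccounted for. Put n = 3t+1:
(3t+1)^3 + 2(3t+1) + 6 expands to 27t^3 + 27t^2 + 15t + 9,
and factoring out 3 leaves 3(9t^3 + 9t^2 + 5t + 3).

3(9t^3 + 9t^2 + 5t + 3)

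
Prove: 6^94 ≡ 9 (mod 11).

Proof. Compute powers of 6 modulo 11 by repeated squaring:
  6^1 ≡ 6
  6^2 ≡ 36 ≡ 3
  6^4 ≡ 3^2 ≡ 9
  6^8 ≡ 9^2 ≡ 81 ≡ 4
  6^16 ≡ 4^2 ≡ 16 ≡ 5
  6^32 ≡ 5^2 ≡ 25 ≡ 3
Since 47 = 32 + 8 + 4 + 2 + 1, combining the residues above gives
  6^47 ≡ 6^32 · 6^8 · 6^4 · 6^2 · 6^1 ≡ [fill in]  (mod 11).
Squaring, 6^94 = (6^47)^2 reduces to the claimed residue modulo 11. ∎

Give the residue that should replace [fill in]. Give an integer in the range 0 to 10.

8

Multiply the listed residues: 3 · 4 · 9 · 3 · 6 = 12 → 108 → 324 → 1944.
Reducing modulo 11: 1944 = 176·11 + 8, so 6^47 ≡ 8.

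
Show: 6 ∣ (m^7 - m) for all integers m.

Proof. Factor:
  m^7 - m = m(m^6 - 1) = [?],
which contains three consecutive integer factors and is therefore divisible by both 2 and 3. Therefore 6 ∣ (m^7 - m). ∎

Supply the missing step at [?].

(m - 1)m(m + 1)(m^4 + m^2 + 1)

m^6 - 1 = (m^2 - 1)(m^4 + m^2 + 1), and m^2 - 1 = (m-1)(m+1).
So m(m^6 - 1) = (m - 1)m(m + 1)(m^4 + m^2 + 1).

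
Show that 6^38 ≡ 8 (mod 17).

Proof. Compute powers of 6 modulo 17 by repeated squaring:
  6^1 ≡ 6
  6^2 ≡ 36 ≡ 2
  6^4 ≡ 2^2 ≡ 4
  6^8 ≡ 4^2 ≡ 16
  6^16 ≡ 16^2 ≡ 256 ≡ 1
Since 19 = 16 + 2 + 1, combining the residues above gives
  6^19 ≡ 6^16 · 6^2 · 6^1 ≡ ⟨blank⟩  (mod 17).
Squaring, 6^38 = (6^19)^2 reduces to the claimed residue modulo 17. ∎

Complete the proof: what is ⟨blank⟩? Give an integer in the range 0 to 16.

12

Multiply the listed residues: 1 · 2 · 6 = 2 → 12.
Reducing modulo 17: 12 = 0·17 + 12, so 6^19 ≡ 12.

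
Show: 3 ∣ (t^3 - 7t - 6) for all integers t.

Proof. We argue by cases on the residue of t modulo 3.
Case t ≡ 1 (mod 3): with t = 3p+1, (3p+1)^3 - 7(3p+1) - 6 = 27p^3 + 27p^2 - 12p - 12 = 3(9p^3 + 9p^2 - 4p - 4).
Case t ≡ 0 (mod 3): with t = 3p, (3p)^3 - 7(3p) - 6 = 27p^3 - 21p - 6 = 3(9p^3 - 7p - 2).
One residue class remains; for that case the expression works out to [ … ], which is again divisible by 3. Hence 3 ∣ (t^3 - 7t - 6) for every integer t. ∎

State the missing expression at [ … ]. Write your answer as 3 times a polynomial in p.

Only t ≡ 2 (mod 3) is unaccounted for. Put t = 3p+2:
(3p+2)^3 - 7(3p+2) - 6 expands to 27p^3 + 54p^2 + 15p - 12,
and factoring out 3 leaves 3(9p^3 + 18p^2 + 5p - 4).

3(9p^3 + 18p^2 + 5p - 4)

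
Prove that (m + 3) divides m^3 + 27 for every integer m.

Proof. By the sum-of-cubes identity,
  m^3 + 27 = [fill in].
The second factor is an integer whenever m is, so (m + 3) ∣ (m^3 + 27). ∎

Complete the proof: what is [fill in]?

Polynomial division of m^3 + 27 by m + 3 leaves remainder 0 and quotient m^2 - 3m + 9.
Hence m^3 + 27 = (m + 3)(m^2 - 3m + 9).

(m + 3)(m^2 - 3m + 9)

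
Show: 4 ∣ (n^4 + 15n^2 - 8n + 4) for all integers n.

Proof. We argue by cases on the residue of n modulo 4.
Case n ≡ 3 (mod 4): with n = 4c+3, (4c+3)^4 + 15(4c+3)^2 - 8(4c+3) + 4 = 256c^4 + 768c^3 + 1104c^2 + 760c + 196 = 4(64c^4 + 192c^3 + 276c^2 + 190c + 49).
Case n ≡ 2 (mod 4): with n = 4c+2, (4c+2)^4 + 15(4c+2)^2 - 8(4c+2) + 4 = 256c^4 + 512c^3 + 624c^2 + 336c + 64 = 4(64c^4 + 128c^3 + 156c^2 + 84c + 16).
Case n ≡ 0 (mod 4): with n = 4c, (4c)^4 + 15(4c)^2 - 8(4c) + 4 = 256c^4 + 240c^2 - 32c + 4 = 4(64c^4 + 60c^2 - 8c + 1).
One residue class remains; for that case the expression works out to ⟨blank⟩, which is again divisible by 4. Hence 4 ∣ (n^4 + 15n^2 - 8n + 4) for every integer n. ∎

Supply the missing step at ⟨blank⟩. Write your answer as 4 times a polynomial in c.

The residues treated are {3, 2, 0}, so the missing case is n ≡ 1 (mod 4); write n = 4c+1.
Then (4c+1)^4 + 15(4c+1)^2 - 8(4c+1) + 4 = 256c^4 + 256c^3 + 336c^2 + 104c + 12 = 4(64c^4 + 64c^3 + 84c^2 + 26c + 3).

4(64c^4 + 64c^3 + 84c^2 + 26c + 3)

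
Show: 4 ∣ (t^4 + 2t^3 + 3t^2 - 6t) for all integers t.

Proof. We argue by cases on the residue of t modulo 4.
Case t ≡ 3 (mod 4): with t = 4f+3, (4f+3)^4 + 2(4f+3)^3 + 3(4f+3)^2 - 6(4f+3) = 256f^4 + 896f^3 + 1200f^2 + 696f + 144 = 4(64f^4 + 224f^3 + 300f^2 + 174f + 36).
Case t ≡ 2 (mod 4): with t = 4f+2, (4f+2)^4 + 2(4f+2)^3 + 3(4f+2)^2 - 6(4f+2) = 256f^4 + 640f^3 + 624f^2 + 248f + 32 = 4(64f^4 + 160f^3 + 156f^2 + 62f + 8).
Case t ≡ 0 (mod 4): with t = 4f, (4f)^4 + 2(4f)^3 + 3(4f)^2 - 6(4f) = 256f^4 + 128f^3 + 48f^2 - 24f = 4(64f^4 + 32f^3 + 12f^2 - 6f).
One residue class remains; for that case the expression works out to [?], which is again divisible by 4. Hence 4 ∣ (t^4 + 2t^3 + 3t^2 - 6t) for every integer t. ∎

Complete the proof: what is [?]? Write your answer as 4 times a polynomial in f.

Only t ≡ 1 (mod 4) is unaccounted for. Put t = 4f+1:
(4f+1)^4 + 2(4f+1)^3 + 3(4f+1)^2 - 6(4f+1) expands to 256f^4 + 384f^3 + 240f^2 + 40f,
and factoring out 4 leaves 4(64f^4 + 96f^3 + 60f^2 + 10f).

4(64f^4 + 96f^3 + 60f^2 + 10f)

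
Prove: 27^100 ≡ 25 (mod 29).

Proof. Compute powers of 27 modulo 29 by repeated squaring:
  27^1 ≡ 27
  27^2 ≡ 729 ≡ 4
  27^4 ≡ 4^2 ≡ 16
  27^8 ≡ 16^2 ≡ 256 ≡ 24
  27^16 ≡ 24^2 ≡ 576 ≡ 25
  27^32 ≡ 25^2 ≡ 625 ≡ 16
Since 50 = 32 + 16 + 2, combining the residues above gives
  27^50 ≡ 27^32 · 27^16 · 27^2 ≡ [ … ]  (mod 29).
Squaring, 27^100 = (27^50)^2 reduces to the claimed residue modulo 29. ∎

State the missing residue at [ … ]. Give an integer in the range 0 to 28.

5

27^32 · 27^16 · 27^2 ≡ 16 · 25 · 4 = 1600.
1600 mod 29 = 5, so 27^50 ≡ 5 (mod 29).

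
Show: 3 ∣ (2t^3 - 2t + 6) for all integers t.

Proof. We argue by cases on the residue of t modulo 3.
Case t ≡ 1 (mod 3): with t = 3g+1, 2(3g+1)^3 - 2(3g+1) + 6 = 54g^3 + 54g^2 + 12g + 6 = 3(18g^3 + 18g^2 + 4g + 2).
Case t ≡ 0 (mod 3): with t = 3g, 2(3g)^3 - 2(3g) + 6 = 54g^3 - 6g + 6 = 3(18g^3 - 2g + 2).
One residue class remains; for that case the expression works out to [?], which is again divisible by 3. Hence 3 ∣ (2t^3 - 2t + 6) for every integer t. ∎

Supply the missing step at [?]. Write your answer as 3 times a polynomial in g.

Only t ≡ 2 (mod 3) is unaccounted for. Put t = 3g+2:
2(3g+2)^3 - 2(3g+2) + 6 expands to 54g^3 + 108g^2 + 66g + 18,
and factoring out 3 leaves 3(18g^3 + 36g^2 + 22g + 6).

3(18g^3 + 36g^2 + 22g + 6)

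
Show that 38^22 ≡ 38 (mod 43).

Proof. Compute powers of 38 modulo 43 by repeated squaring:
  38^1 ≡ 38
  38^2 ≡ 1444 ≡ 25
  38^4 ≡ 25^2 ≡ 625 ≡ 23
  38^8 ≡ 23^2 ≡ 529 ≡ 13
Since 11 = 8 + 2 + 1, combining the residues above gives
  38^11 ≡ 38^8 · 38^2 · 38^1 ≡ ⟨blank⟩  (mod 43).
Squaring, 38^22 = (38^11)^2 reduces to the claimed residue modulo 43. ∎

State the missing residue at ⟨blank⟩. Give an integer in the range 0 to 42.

9

38^8 · 38^2 · 38^1 ≡ 13 · 25 · 38 = 12350.
12350 mod 43 = 9, so 38^11 ≡ 9 (mod 43).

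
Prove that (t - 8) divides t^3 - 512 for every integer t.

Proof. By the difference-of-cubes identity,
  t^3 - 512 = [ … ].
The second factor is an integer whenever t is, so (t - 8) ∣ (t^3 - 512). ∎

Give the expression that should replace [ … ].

(t - 8)(t^2 + 8t + 64)

Polynomial division of t^3 - 512 by t - 8 leaves remainder 0 and quotient t^2 + 8t + 64.
Hence t^3 - 512 = (t - 8)(t^2 + 8t + 64).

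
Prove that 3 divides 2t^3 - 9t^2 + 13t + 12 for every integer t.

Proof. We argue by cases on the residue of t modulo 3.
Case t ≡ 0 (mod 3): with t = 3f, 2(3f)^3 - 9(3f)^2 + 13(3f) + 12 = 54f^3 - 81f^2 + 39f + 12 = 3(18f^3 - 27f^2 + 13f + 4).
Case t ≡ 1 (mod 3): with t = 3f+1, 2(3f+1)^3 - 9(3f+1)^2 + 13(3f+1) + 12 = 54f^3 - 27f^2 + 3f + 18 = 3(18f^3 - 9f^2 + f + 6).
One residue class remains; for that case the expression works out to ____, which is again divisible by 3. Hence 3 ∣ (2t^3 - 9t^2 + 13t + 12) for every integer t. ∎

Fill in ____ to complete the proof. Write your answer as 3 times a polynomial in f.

The residues treated are {0, 1}, so the missing case is t ≡ 2 (mod 3); write t = 3f+2.
Then 2(3f+2)^3 - 9(3f+2)^2 + 13(3f+2) + 12 = 54f^3 + 27f^2 + 3f + 18 = 3(18f^3 + 9f^2 + f + 6).

3(18f^3 + 9f^2 + f + 6)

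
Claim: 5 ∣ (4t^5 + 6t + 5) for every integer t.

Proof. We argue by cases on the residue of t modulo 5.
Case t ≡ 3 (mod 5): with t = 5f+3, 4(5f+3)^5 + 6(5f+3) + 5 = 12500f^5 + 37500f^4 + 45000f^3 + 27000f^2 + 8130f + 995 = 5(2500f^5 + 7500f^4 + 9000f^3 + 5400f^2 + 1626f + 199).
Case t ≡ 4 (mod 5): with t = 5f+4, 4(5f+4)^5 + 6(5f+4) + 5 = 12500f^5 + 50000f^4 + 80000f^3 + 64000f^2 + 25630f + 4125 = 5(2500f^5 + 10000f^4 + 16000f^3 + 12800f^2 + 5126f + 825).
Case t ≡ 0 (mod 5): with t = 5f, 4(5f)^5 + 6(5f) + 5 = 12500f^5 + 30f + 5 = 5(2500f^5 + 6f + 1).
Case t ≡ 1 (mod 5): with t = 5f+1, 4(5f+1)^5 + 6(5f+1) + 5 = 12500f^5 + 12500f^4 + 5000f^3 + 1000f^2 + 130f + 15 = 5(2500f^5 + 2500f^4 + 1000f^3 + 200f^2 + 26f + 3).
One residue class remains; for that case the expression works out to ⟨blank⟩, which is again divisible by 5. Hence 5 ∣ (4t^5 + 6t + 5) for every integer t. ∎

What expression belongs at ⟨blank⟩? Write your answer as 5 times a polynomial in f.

Only t ≡ 2 (mod 5) is unaccounted for. Put t = 5f+2:
4(5f+2)^5 + 6(5f+2) + 5 expands to 12500f^5 + 25000f^4 + 20000f^3 + 8000f^2 + 1630f + 145,
and factoring out 5 leaves 5(2500f^5 + 5000f^4 + 4000f^3 + 1600f^2 + 326f + 29).

5(2500f^5 + 5000f^4 + 4000f^3 + 1600f^2 + 326f + 29)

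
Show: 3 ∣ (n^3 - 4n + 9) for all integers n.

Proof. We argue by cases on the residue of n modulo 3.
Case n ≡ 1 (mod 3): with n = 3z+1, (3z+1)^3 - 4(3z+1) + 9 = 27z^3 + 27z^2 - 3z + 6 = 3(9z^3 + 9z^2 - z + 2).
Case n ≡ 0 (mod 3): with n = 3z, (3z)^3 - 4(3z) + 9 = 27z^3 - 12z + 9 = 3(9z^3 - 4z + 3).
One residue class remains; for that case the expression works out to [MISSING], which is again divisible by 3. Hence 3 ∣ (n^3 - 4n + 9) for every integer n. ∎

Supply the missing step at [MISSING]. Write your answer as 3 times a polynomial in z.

3(9z^3 + 18z^2 + 8z + 3)

Only n ≡ 2 (mod 3) is unaccounted for. Put n = 3z+2:
(3z+2)^3 - 4(3z+2) + 9 expands to 27z^3 + 54z^2 + 24z + 9,
and factoring out 3 leaves 3(9z^3 + 18z^2 + 8z + 3).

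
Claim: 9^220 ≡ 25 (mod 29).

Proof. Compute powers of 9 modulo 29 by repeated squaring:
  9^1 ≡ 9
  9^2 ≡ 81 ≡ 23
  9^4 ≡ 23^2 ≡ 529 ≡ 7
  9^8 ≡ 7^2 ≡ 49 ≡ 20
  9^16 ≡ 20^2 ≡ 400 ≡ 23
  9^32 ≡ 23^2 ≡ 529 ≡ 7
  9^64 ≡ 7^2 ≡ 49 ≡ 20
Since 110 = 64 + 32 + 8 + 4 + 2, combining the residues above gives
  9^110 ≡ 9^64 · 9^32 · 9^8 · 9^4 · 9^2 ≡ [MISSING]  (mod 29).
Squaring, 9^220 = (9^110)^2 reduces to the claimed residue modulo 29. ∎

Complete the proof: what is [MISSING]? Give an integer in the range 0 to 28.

Multiply the listed residues: 20 · 7 · 20 · 7 · 23 = 140 → 2800 → 19600 → 450800.
Reducing modulo 29: 450800 = 15544·29 + 24, so 9^110 ≡ 24.

24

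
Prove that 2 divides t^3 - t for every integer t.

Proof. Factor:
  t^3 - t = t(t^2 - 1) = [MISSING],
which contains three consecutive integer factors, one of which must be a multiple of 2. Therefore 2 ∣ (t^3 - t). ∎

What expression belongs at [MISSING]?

(t - 1)t(t + 1)

t(t^2 - 1) = t(t - 1)(t + 1) = (t - 1)t(t + 1).
These three factors are consecutive integers, so their product is divisible by 2.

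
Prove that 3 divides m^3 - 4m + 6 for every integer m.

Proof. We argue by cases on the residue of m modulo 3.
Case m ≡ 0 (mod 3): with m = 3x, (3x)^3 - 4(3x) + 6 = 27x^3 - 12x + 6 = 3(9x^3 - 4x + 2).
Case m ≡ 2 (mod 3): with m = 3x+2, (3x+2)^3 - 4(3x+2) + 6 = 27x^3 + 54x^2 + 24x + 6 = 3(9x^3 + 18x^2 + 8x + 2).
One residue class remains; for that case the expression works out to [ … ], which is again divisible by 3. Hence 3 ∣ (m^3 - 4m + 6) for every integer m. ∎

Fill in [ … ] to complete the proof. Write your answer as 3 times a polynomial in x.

Only m ≡ 1 (mod 3) is unaccounted for. Put m = 3x+1:
(3x+1)^3 - 4(3x+1) + 6 expands to 27x^3 + 27x^2 - 3x + 3,
and factoring out 3 leaves 3(9x^3 + 9x^2 - x + 1).

3(9x^3 + 9x^2 - x + 1)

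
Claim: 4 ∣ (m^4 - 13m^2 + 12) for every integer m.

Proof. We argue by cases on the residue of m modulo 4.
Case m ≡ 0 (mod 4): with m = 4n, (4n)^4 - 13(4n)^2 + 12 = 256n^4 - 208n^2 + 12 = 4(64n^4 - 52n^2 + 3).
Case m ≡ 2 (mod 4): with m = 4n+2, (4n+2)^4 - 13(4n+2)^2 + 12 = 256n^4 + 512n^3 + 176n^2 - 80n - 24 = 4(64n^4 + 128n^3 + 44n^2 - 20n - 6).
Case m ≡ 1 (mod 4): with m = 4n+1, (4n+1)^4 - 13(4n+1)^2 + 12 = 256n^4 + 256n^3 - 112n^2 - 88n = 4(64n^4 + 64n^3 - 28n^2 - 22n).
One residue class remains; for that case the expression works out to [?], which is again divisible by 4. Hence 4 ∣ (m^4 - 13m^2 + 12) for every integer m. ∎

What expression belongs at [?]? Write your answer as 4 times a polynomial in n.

Only m ≡ 3 (mod 4) is unaccounted for. Put m = 4n+3:
(4n+3)^4 - 13(4n+3)^2 + 12 expands to 256n^4 + 768n^3 + 656n^2 + 120n - 24,
and factoring out 4 leaves 4(64n^4 + 192n^3 + 164n^2 + 30n - 6).

4(64n^4 + 192n^3 + 164n^2 + 30n - 6)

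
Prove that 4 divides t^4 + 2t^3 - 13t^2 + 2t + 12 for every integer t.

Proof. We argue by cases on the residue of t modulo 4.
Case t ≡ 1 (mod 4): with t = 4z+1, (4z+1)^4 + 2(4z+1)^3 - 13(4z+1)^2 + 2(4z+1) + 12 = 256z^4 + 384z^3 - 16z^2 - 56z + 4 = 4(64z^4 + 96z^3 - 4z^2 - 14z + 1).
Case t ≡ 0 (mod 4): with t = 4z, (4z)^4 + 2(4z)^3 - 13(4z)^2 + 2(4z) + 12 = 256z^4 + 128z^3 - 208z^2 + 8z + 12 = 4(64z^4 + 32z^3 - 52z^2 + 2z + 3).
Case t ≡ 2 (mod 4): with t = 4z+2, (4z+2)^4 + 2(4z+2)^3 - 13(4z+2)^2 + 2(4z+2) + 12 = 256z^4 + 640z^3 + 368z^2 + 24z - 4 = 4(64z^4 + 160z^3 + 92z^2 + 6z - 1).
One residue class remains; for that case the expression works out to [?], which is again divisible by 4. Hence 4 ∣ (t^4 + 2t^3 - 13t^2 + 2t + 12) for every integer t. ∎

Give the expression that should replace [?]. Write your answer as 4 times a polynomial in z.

The residues treated are {1, 0, 2}, so the missing case is t ≡ 3 (mod 4); write t = 4z+3.
Then (4z+3)^4 + 2(4z+3)^3 - 13(4z+3)^2 + 2(4z+3) + 12 = 256z^4 + 896z^3 + 944z^2 + 344z + 36 = 4(64z^4 + 224z^3 + 236z^2 + 86z + 9).

4(64z^4 + 224z^3 + 236z^2 + 86z + 9)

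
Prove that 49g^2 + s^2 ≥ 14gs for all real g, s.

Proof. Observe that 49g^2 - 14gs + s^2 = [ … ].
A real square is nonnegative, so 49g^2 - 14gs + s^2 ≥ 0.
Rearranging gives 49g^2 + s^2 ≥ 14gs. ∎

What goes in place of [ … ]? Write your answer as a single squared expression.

The leading and trailing coefficients are 7^2 and 1^2, and 14 = 2·7·1, so the trinomial is (7g - s)^2.
Hence 49g^2 - 14gs + s^2 ≥ 0.

(7g - s)^2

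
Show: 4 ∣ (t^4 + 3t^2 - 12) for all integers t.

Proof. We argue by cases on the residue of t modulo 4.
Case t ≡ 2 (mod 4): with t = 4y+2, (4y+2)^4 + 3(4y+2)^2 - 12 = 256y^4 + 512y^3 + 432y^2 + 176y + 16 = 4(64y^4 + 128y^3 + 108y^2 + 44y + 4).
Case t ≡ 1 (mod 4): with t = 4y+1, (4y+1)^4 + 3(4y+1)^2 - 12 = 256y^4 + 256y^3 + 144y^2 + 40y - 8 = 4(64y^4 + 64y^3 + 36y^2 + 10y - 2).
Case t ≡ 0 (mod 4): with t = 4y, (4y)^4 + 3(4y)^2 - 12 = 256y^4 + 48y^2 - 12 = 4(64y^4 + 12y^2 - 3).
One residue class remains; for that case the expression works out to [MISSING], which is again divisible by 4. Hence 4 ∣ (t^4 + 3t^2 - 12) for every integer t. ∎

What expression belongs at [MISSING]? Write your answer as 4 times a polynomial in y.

Only t ≡ 3 (mod 4) is unaccounted for. Put t = 4y+3:
(4y+3)^4 + 3(4y+3)^2 - 12 expands to 256y^4 + 768y^3 + 912y^2 + 504y + 96,
and factoring out 4 leaves 4(64y^4 + 192y^3 + 228y^2 + 126y + 24).

4(64y^4 + 192y^3 + 228y^2 + 126y + 24)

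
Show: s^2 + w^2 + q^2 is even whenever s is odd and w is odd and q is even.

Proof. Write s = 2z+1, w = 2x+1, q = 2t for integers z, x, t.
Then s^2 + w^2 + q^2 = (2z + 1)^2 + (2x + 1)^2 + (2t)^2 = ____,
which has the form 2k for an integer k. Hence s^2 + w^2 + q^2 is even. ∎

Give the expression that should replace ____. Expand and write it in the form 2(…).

Expanding: (2z + 1)^2 + (2x + 1)^2 + (2t)^2 = 4t^2 + 4x^2 + 4x + 4z^2 + 4z + 2.
Every term is even; pulling out the factor of 2 gives 2(2t^2 + 2x^2 + 2x + 2z^2 + 2z + 1).

2(2t^2 + 2x^2 + 2x + 2z^2 + 2z + 1)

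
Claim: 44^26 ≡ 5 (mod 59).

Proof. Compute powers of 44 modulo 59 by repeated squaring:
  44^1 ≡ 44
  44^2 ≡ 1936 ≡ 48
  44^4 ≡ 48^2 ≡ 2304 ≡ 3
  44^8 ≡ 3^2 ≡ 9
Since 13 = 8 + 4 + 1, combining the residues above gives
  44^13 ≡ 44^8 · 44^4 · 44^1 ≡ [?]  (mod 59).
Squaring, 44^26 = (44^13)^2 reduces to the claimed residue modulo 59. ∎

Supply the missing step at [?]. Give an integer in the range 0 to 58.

44^8 · 44^4 · 44^1 ≡ 9 · 3 · 44 = 1188.
1188 mod 59 = 8, so 44^13 ≡ 8 (mod 59).

8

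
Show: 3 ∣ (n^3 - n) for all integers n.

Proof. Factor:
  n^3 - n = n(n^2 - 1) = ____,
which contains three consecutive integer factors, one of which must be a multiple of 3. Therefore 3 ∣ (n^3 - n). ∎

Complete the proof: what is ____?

n(n^2 - 1) = n(n - 1)(n + 1) = (n - 1)n(n + 1).
These three factors are consecutive integers, so their product is divisible by 3.

(n - 1)n(n + 1)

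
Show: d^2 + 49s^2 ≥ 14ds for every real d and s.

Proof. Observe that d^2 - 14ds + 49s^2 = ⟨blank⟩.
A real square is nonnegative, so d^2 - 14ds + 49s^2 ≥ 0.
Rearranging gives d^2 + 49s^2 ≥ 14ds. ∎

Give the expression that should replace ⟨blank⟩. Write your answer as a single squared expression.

(d - 7s)^2

The leading and trailing coefficients are 1^2 and 7^2, and 14 = 2·1·7, so the trinomial is (d - 7s)^2.
Hence d^2 - 14ds + 49s^2 ≥ 0.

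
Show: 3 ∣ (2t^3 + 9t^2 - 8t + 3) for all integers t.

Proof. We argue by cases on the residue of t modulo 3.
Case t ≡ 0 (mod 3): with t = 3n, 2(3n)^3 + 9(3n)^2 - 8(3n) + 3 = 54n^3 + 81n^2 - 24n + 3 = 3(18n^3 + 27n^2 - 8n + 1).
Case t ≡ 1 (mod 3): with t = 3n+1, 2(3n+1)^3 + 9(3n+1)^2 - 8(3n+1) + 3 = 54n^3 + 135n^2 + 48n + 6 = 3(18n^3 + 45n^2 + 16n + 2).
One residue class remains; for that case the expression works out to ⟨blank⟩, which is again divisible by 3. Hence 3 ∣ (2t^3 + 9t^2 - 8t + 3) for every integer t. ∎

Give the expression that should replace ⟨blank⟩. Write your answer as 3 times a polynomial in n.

The residues treated are {0, 1}, so the missing case is t ≡ 2 (mod 3); write t = 3n+2.
Then 2(3n+2)^3 + 9(3n+2)^2 - 8(3n+2) + 3 = 54n^3 + 189n^2 + 156n + 39 = 3(18n^3 + 63n^2 + 52n + 13).

3(18n^3 + 63n^2 + 52n + 13)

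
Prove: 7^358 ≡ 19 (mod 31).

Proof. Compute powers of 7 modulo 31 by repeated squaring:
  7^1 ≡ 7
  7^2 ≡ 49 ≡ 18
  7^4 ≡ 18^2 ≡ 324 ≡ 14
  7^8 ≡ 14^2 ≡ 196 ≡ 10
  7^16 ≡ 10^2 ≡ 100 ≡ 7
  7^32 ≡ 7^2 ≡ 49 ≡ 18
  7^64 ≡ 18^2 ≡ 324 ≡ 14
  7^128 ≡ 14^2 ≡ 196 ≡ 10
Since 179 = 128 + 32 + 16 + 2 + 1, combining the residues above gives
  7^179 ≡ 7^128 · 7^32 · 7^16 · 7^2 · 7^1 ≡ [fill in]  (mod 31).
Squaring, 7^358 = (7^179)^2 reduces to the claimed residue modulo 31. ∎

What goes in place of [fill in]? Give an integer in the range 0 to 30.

9

7^128 · 7^32 · 7^16 · 7^2 · 7^1 ≡ 10 · 18 · 7 · 18 · 7 = 158760.
158760 mod 31 = 9, so 7^179 ≡ 9 (mod 31).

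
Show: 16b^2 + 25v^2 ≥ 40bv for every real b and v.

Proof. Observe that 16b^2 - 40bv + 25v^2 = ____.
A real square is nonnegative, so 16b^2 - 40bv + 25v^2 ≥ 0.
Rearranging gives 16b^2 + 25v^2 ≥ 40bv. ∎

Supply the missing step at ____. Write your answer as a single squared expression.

16b^2 - 40bv + 25v^2 is a perfect-square trinomial: the outer terms are (4b)^2 and (5v)^2, and the cross term is -2·4b·5v.
So 16b^2 - 40bv + 25v^2 = (4b - 5v)^2 ≥ 0.

(4b - 5v)^2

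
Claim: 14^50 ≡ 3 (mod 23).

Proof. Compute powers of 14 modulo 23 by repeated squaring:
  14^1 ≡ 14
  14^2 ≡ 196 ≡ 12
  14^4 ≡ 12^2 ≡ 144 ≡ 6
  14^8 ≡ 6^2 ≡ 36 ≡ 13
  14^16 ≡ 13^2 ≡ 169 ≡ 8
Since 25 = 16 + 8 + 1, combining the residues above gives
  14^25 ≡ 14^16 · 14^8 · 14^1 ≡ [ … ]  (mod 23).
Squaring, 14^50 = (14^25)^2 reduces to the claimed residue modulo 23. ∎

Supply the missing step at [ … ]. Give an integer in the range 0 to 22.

Multiply the listed residues: 8 · 13 · 14 = 104 → 1456.
Reducing modulo 23: 1456 = 63·23 + 7, so 14^25 ≡ 7.

7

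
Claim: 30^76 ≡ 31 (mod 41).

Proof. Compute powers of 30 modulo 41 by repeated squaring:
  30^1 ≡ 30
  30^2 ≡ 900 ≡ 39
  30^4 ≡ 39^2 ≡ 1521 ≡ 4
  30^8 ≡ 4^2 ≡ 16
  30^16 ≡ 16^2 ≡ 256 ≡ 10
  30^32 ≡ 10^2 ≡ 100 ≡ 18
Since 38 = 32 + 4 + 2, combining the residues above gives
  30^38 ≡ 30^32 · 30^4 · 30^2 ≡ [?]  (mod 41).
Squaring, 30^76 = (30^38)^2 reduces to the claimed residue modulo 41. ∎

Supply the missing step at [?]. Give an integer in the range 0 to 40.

30^32 · 30^4 · 30^2 ≡ 18 · 4 · 39 = 2808.
2808 mod 41 = 20, so 30^38 ≡ 20 (mod 41).

20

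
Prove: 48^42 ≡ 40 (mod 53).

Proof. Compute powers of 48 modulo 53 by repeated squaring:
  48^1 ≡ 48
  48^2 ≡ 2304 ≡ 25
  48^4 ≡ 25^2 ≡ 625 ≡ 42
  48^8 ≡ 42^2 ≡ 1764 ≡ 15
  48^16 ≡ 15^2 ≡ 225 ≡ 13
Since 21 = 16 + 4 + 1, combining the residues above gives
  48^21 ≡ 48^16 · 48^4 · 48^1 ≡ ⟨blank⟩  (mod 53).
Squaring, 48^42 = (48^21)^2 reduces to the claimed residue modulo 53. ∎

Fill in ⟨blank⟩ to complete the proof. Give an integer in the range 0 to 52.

26

48^16 · 48^4 · 48^1 ≡ 13 · 42 · 48 = 26208.
26208 mod 53 = 26, so 48^21 ≡ 26 (mod 53).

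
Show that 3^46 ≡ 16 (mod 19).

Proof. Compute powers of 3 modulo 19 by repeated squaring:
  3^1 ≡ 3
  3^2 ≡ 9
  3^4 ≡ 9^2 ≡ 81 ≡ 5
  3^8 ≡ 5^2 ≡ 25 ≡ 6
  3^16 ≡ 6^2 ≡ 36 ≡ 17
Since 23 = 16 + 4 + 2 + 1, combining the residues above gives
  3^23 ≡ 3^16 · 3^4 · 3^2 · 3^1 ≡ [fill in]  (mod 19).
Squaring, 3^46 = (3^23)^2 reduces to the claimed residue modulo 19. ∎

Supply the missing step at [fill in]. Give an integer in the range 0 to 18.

15

Multiply the listed residues: 17 · 5 · 9 · 3 = 85 → 765 → 2295.
Reducing modulo 19: 2295 = 120·19 + 15, so 3^23 ≡ 15.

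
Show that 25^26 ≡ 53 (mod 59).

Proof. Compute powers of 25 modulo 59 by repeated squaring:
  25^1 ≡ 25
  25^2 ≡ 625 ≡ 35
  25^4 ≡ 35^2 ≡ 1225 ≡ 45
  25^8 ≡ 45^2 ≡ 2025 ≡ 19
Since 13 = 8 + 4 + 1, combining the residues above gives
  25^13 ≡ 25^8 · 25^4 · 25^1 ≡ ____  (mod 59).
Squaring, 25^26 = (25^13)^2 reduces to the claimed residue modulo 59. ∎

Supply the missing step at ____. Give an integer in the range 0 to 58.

17

Multiply the listed residues: 19 · 45 · 25 = 855 → 21375.
Reducing modulo 59: 21375 = 362·59 + 17, so 25^13 ≡ 17.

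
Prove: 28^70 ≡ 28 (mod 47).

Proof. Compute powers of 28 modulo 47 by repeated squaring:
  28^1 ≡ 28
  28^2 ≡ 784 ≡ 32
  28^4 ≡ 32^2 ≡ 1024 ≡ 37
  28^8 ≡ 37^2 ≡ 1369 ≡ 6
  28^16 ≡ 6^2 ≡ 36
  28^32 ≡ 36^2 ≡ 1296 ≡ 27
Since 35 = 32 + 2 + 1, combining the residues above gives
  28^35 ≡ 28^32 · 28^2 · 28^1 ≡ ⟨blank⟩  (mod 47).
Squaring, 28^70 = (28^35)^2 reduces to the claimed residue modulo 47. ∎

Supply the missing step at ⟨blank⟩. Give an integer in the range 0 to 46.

34

28^32 · 28^2 · 28^1 ≡ 27 · 32 · 28 = 24192.
24192 mod 47 = 34, so 28^35 ≡ 34 (mod 47).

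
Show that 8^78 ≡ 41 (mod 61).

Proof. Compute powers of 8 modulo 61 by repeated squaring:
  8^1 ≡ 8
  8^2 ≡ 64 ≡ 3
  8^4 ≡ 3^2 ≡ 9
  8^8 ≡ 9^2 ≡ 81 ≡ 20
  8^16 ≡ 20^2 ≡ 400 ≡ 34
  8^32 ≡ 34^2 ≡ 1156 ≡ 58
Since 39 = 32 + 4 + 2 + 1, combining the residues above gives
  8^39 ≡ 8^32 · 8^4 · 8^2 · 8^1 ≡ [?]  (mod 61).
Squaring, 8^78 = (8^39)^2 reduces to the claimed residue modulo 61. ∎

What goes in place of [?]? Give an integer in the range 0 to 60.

23

8^32 · 8^4 · 8^2 · 8^1 ≡ 58 · 9 · 3 · 8 = 12528.
12528 mod 61 = 23, so 8^39 ≡ 23 (mod 61).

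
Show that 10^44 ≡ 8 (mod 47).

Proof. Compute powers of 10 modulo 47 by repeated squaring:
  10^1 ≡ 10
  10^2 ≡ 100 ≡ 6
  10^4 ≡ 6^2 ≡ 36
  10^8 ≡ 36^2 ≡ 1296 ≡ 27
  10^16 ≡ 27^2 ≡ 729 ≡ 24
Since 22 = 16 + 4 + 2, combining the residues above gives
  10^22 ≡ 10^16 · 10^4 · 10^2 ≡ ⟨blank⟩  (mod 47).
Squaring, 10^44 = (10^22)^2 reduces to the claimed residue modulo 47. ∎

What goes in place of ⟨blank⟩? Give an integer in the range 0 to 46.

14

10^16 · 10^4 · 10^2 ≡ 24 · 36 · 6 = 5184.
5184 mod 47 = 14, so 10^22 ≡ 14 (mod 47).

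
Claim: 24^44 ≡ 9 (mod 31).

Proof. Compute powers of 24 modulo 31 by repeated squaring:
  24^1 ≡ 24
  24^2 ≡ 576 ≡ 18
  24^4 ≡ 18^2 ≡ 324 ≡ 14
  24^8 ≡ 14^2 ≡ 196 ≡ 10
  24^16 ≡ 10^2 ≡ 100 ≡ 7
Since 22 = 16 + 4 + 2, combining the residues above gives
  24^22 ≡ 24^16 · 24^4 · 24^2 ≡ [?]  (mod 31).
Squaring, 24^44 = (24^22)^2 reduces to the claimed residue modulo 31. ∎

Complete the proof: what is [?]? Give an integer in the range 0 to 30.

28

24^16 · 24^4 · 24^2 ≡ 7 · 14 · 18 = 1764.
1764 mod 31 = 28, so 24^22 ≡ 28 (mod 31).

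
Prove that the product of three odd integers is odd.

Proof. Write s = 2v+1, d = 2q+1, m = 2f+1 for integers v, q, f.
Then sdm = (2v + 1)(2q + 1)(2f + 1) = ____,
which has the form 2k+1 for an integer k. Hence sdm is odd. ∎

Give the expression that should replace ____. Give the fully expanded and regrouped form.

Expanding: (2v + 1)(2q + 1)(2f + 1) = 8fqv + 4fq + 4fv + 2f + 4qv + 2q + 2v + 1.
Every term except the constant is even, so this is 2(4fqv + 2fq + 2fv + f + 2qv + q + v) + 1,
and 4fqv + 2fq + 2fv + f + 2qv + q + v ∈ ℤ gives the required form.

2(4fqv + 2fq + 2fv + f + 2qv + q + v) + 1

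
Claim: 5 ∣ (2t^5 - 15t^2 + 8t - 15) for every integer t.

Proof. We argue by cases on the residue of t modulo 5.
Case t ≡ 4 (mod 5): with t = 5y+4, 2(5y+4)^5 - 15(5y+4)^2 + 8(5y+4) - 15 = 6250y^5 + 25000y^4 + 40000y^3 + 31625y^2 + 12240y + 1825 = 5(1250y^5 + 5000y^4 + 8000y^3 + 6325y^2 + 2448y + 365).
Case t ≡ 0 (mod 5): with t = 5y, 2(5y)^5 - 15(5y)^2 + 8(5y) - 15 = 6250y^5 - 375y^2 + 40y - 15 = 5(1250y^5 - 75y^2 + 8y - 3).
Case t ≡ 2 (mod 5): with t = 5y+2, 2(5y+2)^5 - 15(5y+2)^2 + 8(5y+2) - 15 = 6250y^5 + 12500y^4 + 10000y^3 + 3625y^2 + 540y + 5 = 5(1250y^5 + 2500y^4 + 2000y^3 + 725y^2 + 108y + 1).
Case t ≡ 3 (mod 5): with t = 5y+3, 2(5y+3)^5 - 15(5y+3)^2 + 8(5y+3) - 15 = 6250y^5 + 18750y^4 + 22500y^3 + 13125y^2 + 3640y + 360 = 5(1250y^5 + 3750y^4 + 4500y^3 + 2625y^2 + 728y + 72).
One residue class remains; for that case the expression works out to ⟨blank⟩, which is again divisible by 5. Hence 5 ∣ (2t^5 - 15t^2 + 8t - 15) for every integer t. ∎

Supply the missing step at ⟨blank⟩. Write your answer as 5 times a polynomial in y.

5(1250y^5 + 1250y^4 + 500y^3 + 25y^2 - 12y - 4)

Only t ≡ 1 (mod 5) is unaccounted for. Put t = 5y+1:
2(5y+1)^5 - 15(5y+1)^2 + 8(5y+1) - 15 expands to 6250y^5 + 6250y^4 + 2500y^3 + 125y^2 - 60y - 20,
and factoring out 5 leaves 5(1250y^5 + 1250y^4 + 500y^3 + 25y^2 - 12y - 4).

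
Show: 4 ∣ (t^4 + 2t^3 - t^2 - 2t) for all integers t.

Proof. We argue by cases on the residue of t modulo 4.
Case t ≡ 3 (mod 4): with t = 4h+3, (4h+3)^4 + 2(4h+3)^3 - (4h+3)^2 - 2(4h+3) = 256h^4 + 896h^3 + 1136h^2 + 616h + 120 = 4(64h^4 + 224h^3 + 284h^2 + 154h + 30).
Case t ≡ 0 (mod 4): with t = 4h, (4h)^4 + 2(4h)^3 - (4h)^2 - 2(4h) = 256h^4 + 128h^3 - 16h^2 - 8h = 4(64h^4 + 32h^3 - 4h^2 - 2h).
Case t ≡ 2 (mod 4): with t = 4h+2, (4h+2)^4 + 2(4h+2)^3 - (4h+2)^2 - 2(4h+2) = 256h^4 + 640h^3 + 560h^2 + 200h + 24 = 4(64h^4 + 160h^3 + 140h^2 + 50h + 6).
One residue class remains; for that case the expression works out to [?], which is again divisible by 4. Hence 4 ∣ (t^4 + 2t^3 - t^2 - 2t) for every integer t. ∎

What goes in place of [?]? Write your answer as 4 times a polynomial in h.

Only t ≡ 1 (mod 4) is unaccounted for. Put t = 4h+1:
(4h+1)^4 + 2(4h+1)^3 - (4h+1)^2 - 2(4h+1) expands to 256h^4 + 384h^3 + 176h^2 + 24h,
and factoring out 4 leaves 4(64h^4 + 96h^3 + 44h^2 + 6h).

4(64h^4 + 96h^3 + 44h^2 + 6h)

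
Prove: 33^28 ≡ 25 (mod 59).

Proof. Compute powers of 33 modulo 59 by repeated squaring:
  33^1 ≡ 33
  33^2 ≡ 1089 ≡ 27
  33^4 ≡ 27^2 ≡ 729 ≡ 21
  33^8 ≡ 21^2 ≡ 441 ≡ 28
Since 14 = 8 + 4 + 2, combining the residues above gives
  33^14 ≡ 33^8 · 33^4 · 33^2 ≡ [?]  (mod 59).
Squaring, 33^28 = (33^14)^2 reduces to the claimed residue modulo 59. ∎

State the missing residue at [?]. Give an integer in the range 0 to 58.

33^8 · 33^4 · 33^2 ≡ 28 · 21 · 27 = 15876.
15876 mod 59 = 5, so 33^14 ≡ 5 (mod 59).

5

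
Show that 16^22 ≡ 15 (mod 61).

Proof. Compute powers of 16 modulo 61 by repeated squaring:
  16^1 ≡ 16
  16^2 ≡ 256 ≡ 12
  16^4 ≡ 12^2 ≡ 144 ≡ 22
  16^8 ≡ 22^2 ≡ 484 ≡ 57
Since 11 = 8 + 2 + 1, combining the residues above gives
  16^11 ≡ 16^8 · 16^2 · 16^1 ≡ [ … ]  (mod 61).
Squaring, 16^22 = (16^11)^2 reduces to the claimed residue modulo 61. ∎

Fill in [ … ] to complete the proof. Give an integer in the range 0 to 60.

25

16^8 · 16^2 · 16^1 ≡ 57 · 12 · 16 = 10944.
10944 mod 61 = 25, so 16^11 ≡ 25 (mod 61).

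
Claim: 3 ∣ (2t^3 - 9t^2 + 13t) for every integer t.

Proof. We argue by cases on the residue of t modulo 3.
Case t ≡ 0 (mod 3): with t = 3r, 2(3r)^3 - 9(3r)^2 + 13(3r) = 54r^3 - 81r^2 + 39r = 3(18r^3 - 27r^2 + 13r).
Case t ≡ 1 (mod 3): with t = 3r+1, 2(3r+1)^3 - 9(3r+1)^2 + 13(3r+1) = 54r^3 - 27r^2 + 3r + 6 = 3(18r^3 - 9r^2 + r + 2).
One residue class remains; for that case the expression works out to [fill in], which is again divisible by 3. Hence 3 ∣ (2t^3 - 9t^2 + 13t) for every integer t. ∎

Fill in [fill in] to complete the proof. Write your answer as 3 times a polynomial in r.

Only t ≡ 2 (mod 3) is unaccounted for. Put t = 3r+2:
2(3r+2)^3 - 9(3r+2)^2 + 13(3r+2) expands to 54r^3 + 27r^2 + 3r + 6,
and factoring out 3 leaves 3(18r^3 + 9r^2 + r + 2).

3(18r^3 + 9r^2 + r + 2)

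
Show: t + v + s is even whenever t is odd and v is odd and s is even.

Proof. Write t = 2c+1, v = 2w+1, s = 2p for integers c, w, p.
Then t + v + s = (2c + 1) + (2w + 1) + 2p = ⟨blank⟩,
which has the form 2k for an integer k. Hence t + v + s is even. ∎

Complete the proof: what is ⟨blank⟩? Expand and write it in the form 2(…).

Expanding: (2c + 1) + (2w + 1) + 2p = 2c + 2p + 2w + 2.
Every term is even; pulling out the factor of 2 gives 2(c + p + w + 1).

2(c + p + w + 1)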